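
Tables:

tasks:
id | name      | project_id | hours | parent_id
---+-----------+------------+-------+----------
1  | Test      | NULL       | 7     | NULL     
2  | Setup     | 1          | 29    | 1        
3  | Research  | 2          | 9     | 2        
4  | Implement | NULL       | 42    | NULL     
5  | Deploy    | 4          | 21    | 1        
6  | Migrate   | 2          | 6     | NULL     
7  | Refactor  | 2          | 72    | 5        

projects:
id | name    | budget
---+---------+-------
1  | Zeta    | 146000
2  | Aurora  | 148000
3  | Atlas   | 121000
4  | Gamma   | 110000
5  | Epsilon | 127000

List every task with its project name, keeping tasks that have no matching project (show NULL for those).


LEFT JOIN keeps every row from tasks (the left table); where project_id has no match in projects, the project columns become NULL. Walk through each task:
  - task 1 (Test): project_id=NULL, no match -> kept with NULL
  - task 2 (Setup): project_id=1 -> matches Zeta
  - task 3 (Research): project_id=2 -> matches Aurora
  - task 4 (Implement): project_id=NULL, no match -> kept with NULL
  - task 5 (Deploy): project_id=4 -> matches Gamma
  - task 6 (Migrate): project_id=2 -> matches Aurora
  - task 7 (Refactor): project_id=2 -> matches Aurora
All 7 rows appear; 2 have NULL project.

SQL:
SELECT a.name, b.name AS project
FROM tasks a
LEFT JOIN projects b ON a.project_id = b.id

Result:
name      | project
----------+--------
Test      | NULL   
Setup     | Zeta   
Research  | Aurora 
Implement | NULL   
Deploy    | Gamma  
Migrate   | Aurora 
Refactor  | Aurora 


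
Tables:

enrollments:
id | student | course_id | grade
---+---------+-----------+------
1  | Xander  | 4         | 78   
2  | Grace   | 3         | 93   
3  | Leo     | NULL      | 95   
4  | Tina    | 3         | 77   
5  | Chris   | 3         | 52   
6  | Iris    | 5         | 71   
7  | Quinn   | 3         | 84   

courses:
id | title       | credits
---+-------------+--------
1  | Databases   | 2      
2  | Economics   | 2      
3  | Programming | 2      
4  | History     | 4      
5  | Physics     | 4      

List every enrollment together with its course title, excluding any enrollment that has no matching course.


INNER JOIN keeps only enrollments rows whose course_id matches an id in courses. Walk through each enrollment:
  - enrollment 1 (Xander): course_id=4 -> matches History
  - enrollment 2 (Grace): course_id=3 -> matches Programming
  - enrollment 3 (Leo): course_id=NULL, no match -> dropped
  - enrollment 4 (Tina): course_id=3 -> matches Programming
  - enrollment 5 (Chris): course_id=3 -> matches Programming
  - enrollment 6 (Iris): course_id=5 -> matches Physics
  - enrollment 7 (Quinn): course_id=3 -> matches Programming
So 1 of 7 rows is dropped.

SQL:
SELECT a.student, b.title AS course
FROM enrollments a
INNER JOIN courses b ON a.course_id = b.id

Result:
student | course     
--------+------------
Xander  | History    
Grace   | Programming
Tina    | Programming
Chris   | Programming
Iris    | Physics    
Quinn   | Programming


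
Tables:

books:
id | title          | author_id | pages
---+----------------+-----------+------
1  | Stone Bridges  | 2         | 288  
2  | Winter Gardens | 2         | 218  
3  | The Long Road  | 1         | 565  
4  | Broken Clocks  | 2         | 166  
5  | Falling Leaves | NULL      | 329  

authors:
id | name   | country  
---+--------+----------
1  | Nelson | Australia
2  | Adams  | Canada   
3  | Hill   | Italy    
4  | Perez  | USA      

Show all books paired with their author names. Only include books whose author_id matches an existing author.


INNER JOIN keeps only books rows whose author_id matches an id in authors. Walk through each book:
  - book 1 (Stone Bridges): author_id=2 -> matches Adams
  - book 2 (Winter Gardens): author_id=2 -> matches Adams
  - book 3 (The Long Road): author_id=1 -> matches Nelson
  - book 4 (Broken Clocks): author_id=2 -> matches Adams
  - book 5 (Falling Leaves): author_id=NULL, no match -> dropped
So 1 of 5 rows is dropped.

SQL:
SELECT a.title, b.name AS author
FROM books a
INNER JOIN authors b ON a.author_id = b.id

Result:
title          | author
---------------+-------
Stone Bridges  | Adams 
Winter Gardens | Adams 
The Long Road  | Nelson
Broken Clocks  | Adams 


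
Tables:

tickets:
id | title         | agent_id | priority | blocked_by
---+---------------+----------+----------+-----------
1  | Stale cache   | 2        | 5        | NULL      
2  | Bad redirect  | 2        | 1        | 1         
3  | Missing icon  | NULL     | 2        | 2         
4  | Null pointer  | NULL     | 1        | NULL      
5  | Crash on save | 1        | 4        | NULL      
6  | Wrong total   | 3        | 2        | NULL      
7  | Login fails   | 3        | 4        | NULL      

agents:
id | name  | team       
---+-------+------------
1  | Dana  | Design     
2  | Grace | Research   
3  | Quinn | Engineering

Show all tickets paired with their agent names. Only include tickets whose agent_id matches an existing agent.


INNER JOIN keeps only tickets rows whose agent_id matches an id in agents. Walk through each ticket:
  - ticket 1 (Stale cache): agent_id=2 -> matches Grace
  - ticket 2 (Bad redirect): agent_id=2 -> matches Grace
  - ticket 3 (Missing icon): agent_id=NULL, no match -> dropped
  - ticket 4 (Null pointer): agent_id=NULL, no match -> dropped
  - ticket 5 (Crash on save): agent_id=1 -> matches Dana
  - ticket 6 (Wrong total): agent_id=3 -> matches Quinn
  - ticket 7 (Login fails): agent_id=3 -> matches Quinn
So 2 of 7 rows are dropped.

SQL:
SELECT a.title, b.name AS agent
FROM tickets a
INNER JOIN agents b ON a.agent_id = b.id

Result:
title         | agent
--------------+------
Stale cache   | Grace
Bad redirect  | Grace
Crash on save | Dana 
Wrong total   | Quinn
Login fails   | Quinn


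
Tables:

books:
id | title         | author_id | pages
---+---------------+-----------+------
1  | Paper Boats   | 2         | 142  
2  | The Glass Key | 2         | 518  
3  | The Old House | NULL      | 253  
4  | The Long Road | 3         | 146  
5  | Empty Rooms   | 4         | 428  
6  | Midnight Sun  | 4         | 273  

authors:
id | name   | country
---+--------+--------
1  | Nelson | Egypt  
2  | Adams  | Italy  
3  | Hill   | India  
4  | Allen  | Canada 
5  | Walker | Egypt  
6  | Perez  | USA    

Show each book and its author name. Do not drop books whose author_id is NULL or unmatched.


LEFT JOIN keeps every row from books (the left table); where author_id has no match in authors, the author columns become NULL. Walk through each book:
  - book 1 (Paper Boats): author_id=2 -> matches Adams
  - book 2 (The Glass Key): author_id=2 -> matches Adams
  - book 3 (The Old House): author_id=NULL, no match -> kept with NULL
  - book 4 (The Long Road): author_id=3 -> matches Hill
  - book 5 (Empty Rooms): author_id=4 -> matches Allen
  - book 6 (Midnight Sun): author_id=4 -> matches Allen
All 6 rows appear; 1 has NULL author.

SQL:
SELECT a.title, b.name AS author
FROM books a
LEFT JOIN authors b ON a.author_id = b.id

Result:
title         | author
--------------+-------
Paper Boats   | Adams 
The Glass Key | Adams 
The Old House | NULL  
The Long Road | Hill  
Empty Rooms   | Allen 
Midnight Sun  | Allen 


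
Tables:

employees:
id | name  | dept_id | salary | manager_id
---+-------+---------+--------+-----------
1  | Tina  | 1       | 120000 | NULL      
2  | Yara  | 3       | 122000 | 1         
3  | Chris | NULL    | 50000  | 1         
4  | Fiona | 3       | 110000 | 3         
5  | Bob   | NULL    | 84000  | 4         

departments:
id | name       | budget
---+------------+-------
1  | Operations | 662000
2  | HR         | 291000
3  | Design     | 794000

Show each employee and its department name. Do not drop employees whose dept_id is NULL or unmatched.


LEFT JOIN keeps every row from employees (the left table); where dept_id has no match in departments, the department columns become NULL. Walk through each employee:
  - employee 1 (Tina): dept_id=1 -> matches Operations
  - employee 2 (Yara): dept_id=3 -> matches Design
  - employee 3 (Chris): dept_id=NULL, no match -> kept with NULL
  - employee 4 (Fiona): dept_id=3 -> matches Design
  - employee 5 (Bob): dept_id=NULL, no match -> kept with NULL
All 5 rows appear; 2 have NULL department.

SQL:
SELECT a.name, b.name AS department
FROM employees a
LEFT JOIN departments b ON a.dept_id = b.id

Result:
name  | department
------+-----------
Tina  | Operations
Yara  | Design    
Chris | NULL      
Fiona | Design    
Bob   | NULL      


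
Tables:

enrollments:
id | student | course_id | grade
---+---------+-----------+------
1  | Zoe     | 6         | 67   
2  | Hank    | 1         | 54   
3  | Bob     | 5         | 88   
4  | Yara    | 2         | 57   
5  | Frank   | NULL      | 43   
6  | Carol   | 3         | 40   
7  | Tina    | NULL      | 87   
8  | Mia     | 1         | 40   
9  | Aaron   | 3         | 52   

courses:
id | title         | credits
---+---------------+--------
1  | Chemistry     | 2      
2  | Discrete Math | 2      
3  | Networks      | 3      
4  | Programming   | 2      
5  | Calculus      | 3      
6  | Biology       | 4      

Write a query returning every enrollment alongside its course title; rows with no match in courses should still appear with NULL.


LEFT JOIN keeps every row from enrollments (the left table); where course_id has no match in courses, the course columns become NULL. Walk through each enrollment:
  - enrollment 1 (Zoe): course_id=6 -> matches Biology
  - enrollment 2 (Hank): course_id=1 -> matches Chemistry
  - enrollment 3 (Bob): course_id=5 -> matches Calculus
  - enrollment 4 (Yara): course_id=2 -> matches Discrete Math
  - enrollment 5 (Frank): course_id=NULL, no match -> kept with NULL
  - enrollment 6 (Carol): course_id=3 -> matches Networks
  - enrollment 7 (Tina): course_id=NULL, no match -> kept with NULL
  - enrollment 8 (Mia): course_id=1 -> matches Chemistry
  - enrollment 9 (Aaron): course_id=3 -> matches Networks
All 9 rows appear; 2 have NULL course.

SQL:
SELECT a.student, b.title AS course
FROM enrollments a
LEFT JOIN courses b ON a.course_id = b.id

Result:
student | course       
--------+--------------
Zoe     | Biology      
Hank    | Chemistry    
Bob     | Calculus     
Yara    | Discrete Math
Frank   | NULL         
Carol   | Networks     
Tina    | NULL         
Mia     | Chemistry    
Aaron   | Networks     


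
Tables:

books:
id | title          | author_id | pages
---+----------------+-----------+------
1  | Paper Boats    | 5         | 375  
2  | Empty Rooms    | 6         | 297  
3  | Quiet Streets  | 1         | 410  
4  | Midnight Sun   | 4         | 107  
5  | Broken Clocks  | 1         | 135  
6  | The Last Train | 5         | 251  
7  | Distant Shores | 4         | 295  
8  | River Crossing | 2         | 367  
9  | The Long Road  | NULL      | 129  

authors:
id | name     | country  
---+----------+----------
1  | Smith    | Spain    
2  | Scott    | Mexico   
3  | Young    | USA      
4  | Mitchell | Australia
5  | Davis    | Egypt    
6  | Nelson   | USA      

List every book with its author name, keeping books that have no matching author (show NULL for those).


LEFT JOIN keeps every row from books (the left table); where author_id has no match in authors, the author columns become NULL. Walk through each book:
  - book 1 (Paper Boats): author_id=5 -> matches Davis
  - book 2 (Empty Rooms): author_id=6 -> matches Nelson
  - book 3 (Quiet Streets): author_id=1 -> matches Smith
  - book 4 (Midnight Sun): author_id=4 -> matches Mitchell
  - book 5 (Broken Clocks): author_id=1 -> matches Smith
  - book 6 (The Last Train): author_id=5 -> matches Davis
  - book 7 (Distant Shores): author_id=4 -> matches Mitchell
  - book 8 (River Crossing): author_id=2 -> matches Scott
  - book 9 (The Long Road): author_id=NULL, no match -> kept with NULL
All 9 rows appear; 1 has NULL author.

SQL:
SELECT a.title, b.name AS author
FROM books a
LEFT JOIN authors b ON a.author_id = b.id

Result:
title          | author  
---------------+---------
Paper Boats    | Davis   
Empty Rooms    | Nelson  
Quiet Streets  | Smith   
Midnight Sun   | Mitchell
Broken Clocks  | Smith   
The Last Train | Davis   
Distant Shores | Mitchell
River Crossing | Scott   
The Long Road  | NULL    


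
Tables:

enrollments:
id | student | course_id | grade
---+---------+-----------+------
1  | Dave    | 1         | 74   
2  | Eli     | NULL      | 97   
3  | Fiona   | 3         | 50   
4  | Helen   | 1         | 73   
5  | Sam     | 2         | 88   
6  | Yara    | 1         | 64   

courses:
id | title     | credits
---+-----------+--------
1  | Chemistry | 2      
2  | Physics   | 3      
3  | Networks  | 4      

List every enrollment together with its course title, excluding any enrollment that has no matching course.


INNER JOIN keeps only enrollments rows whose course_id matches an id in courses. Walk through each enrollment:
  - enrollment 1 (Dave): course_id=1 -> matches Chemistry
  - enrollment 2 (Eli): course_id=NULL, no match -> dropped
  - enrollment 3 (Fiona): course_id=3 -> matches Networks
  - enrollment 4 (Helen): course_id=1 -> matches Chemistry
  - enrollment 5 (Sam): course_id=2 -> matches Physics
  - enrollment 6 (Yara): course_id=1 -> matches Chemistry
So 1 of 6 rows is dropped.

SQL:
SELECT a.student, b.title AS course
FROM enrollments a
INNER JOIN courses b ON a.course_id = b.id

Result:
student | course   
--------+----------
Dave    | Chemistry
Fiona   | Networks 
Helen   | Chemistry
Sam     | Physics  
Yara    | Chemistry


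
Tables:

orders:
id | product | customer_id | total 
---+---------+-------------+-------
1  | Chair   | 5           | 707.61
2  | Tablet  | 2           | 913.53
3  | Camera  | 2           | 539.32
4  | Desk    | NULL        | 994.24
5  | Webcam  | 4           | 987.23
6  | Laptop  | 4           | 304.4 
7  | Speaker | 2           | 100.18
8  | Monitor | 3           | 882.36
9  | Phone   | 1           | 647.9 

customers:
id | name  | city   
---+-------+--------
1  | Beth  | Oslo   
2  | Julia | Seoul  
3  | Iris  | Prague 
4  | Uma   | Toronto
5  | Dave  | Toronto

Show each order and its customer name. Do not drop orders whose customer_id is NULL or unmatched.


LEFT JOIN keeps every row from orders (the left table); where customer_id has no match in customers, the customer columns become NULL. Walk through each order:
  - order 1 (Chair): customer_id=5 -> matches Dave
  - order 2 (Tablet): customer_id=2 -> matches Julia
  - order 3 (Camera): customer_id=2 -> matches Julia
  - order 4 (Desk): customer_id=NULL, no match -> kept with NULL
  - order 5 (Webcam): customer_id=4 -> matches Uma
  - order 6 (Laptop): customer_id=4 -> matches Uma
  - order 7 (Speaker): customer_id=2 -> matches Julia
  - order 8 (Monitor): customer_id=3 -> matches Iris
  - order 9 (Phone): customer_id=1 -> matches Beth
All 9 rows appear; 1 has NULL customer.

SQL:
SELECT a.product, b.name AS customer
FROM orders a
LEFT JOIN customers b ON a.customer_id = b.id

Result:
product | customer
--------+---------
Chair   | Dave    
Tablet  | Julia   
Camera  | Julia   
Desk    | NULL    
Webcam  | Uma     
Laptop  | Uma     
Speaker | Julia   
Monitor | Iris    
Phone   | Beth    


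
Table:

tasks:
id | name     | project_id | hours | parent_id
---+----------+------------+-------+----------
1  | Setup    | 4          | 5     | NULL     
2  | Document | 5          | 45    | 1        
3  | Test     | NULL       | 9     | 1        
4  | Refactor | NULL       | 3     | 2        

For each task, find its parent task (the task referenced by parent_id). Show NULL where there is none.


This is a self-join: tasks is joined to a second copy of itself, matching each row's parent_id to another row's id. Use LEFT JOIN so rows with parent_id=NULL are kept.
  - task 1 (Setup): parent_id=NULL -> NULL
  - task 2 (Document): parent_id=1 -> Setup
  - task 3 (Test): parent_id=1 -> Setup
  - task 4 (Refactor): parent_id=2 -> Document

SQL:
SELECT a.name AS item, b.name AS parent
FROM tasks a
LEFT JOIN tasks b ON a.parent_id = b.id

Result:
item     | parent  
---------+---------
Setup    | NULL    
Document | Setup   
Test     | Setup   
Refactor | Document


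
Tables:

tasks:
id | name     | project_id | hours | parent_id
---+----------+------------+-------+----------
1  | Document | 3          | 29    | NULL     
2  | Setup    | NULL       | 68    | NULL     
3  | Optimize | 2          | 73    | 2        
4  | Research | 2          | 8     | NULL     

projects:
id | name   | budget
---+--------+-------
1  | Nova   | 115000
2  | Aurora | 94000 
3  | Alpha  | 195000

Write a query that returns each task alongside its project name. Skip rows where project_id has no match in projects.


INNER JOIN keeps only tasks rows whose project_id matches an id in projects. Walk through each task:
  - task 1 (Document): project_id=3 -> matches Alpha
  - task 2 (Setup): project_id=NULL, no match -> dropped
  - task 3 (Optimize): project_id=2 -> matches Aurora
  - task 4 (Research): project_id=2 -> matches Aurora
So 1 of 4 rows is dropped.

SQL:
SELECT a.name, b.name AS project
FROM tasks a
INNER JOIN projects b ON a.project_id = b.id

Result:
name     | project
---------+--------
Document | Alpha  
Optimize | Aurora 
Research | Aurora 


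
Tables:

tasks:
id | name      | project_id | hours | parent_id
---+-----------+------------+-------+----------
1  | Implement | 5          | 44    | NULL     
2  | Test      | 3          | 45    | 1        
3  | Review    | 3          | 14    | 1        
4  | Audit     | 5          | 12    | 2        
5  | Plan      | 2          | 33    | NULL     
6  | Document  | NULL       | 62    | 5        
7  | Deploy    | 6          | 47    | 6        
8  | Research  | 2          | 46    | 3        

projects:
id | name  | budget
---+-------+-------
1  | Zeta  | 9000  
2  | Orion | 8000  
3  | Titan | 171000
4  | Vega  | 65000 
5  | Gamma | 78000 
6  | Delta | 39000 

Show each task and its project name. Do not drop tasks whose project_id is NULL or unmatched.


LEFT JOIN keeps every row from tasks (the left table); where project_id has no match in projects, the project columns become NULL. Walk through each task:
  - task 1 (Implement): project_id=5 -> matches Gamma
  - task 2 (Test): project_id=3 -> matches Titan
  - task 3 (Review): project_id=3 -> matches Titan
  - task 4 (Audit): project_id=5 -> matches Gamma
  - task 5 (Plan): project_id=2 -> matches Orion
  - task 6 (Document): project_id=NULL, no match -> kept with NULL
  - task 7 (Deploy): project_id=6 -> matches Delta
  - task 8 (Research): project_id=2 -> matches Orion
All 8 rows appear; 1 has NULL project.

SQL:
SELECT a.name, b.name AS project
FROM tasks a
LEFT JOIN projects b ON a.project_id = b.id

Result:
name      | project
----------+--------
Implement | Gamma  
Test      | Titan  
Review    | Titan  
Audit     | Gamma  
Plan      | Orion  
Document  | NULL   
Deploy    | Delta  
Research  | Orion  


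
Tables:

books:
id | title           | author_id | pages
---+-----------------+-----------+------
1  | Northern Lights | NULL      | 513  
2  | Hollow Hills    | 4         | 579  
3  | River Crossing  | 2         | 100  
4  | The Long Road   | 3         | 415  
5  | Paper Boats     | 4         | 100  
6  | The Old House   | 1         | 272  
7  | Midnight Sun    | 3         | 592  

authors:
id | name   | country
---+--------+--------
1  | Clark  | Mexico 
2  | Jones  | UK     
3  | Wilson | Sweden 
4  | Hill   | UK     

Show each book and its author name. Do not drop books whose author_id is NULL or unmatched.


LEFT JOIN keeps every row from books (the left table); where author_id has no match in authors, the author columns become NULL. Walk through each book:
  - book 1 (Northern Lights): author_id=NULL, no match -> kept with NULL
  - book 2 (Hollow Hills): author_id=4 -> matches Hill
  - book 3 (River Crossing): author_id=2 -> matches Jones
  - book 4 (The Long Road): author_id=3 -> matches Wilson
  - book 5 (Paper Boats): author_id=4 -> matches Hill
  - book 6 (The Old House): author_id=1 -> matches Clark
  - book 7 (Midnight Sun): author_id=3 -> matches Wilson
All 7 rows appear; 1 has NULL author.

SQL:
SELECT a.title, b.name AS author
FROM books a
LEFT JOIN authors b ON a.author_id = b.id

Result:
title           | author
----------------+-------
Northern Lights | NULL  
Hollow Hills    | Hill  
River Crossing  | Jones 
The Long Road   | Wilson
Paper Boats     | Hill  
The Old House   | Clark 
Midnight Sun    | Wilson


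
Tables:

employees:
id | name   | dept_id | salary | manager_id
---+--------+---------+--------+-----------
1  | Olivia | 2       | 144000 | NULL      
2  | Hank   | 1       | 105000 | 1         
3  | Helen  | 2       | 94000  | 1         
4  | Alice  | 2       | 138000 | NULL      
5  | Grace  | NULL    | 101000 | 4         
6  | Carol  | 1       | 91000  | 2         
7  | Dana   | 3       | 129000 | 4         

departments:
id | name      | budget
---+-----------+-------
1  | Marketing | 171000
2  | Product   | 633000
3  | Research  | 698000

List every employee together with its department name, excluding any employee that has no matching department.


INNER JOIN keeps only employees rows whose dept_id matches an id in departments. Walk through each employee:
  - employee 1 (Olivia): dept_id=2 -> matches Product
  - employee 2 (Hank): dept_id=1 -> matches Marketing
  - employee 3 (Helen): dept_id=2 -> matches Product
  - employee 4 (Alice): dept_id=2 -> matches Product
  - employee 5 (Grace): dept_id=NULL, no match -> dropped
  - employee 6 (Carol): dept_id=1 -> matches Marketing
  - employee 7 (Dana): dept_id=3 -> matches Research
So 1 of 7 rows is dropped.

SQL:
SELECT a.name, b.name AS department
FROM employees a
INNER JOIN departments b ON a.dept_id = b.id

Result:
name   | department
-------+-----------
Olivia | Product   
Hank   | Marketing 
Helen  | Product   
Alice  | Product   
Carol  | Marketing 
Dana   | Research  


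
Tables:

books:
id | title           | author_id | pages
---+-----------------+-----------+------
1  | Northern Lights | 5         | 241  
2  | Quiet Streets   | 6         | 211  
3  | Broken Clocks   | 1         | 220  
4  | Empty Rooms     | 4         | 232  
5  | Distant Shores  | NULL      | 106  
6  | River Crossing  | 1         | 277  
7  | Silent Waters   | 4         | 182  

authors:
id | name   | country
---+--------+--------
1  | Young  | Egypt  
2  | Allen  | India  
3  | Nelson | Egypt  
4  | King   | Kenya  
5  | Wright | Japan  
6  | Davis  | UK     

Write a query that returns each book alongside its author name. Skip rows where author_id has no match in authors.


INNER JOIN keeps only books rows whose author_id matches an id in authors. Walk through each book:
  - book 1 (Northern Lights): author_id=5 -> matches Wright
  - book 2 (Quiet Streets): author_id=6 -> matches Davis
  - book 3 (Broken Clocks): author_id=1 -> matches Young
  - book 4 (Empty Rooms): author_id=4 -> matches King
  - book 5 (Distant Shores): author_id=NULL, no match -> dropped
  - book 6 (River Crossing): author_id=1 -> matches Young
  - book 7 (Silent Waters): author_id=4 -> matches King
So 1 of 7 rows is dropped.

SQL:
SELECT a.title, b.name AS author
FROM books a
INNER JOIN authors b ON a.author_id = b.id

Result:
title           | author
----------------+-------
Northern Lights | Wright
Quiet Streets   | Davis 
Broken Clocks   | Young 
Empty Rooms     | King  
River Crossing  | Young 
Silent Waters   | King  


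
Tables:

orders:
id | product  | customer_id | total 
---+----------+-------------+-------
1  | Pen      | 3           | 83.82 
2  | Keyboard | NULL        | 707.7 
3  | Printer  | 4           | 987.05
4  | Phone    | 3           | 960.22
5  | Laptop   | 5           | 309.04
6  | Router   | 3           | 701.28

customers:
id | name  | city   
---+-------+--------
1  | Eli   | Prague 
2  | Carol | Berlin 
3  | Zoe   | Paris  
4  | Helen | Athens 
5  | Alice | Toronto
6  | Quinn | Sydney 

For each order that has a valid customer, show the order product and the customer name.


INNER JOIN keeps only orders rows whose customer_id matches an id in customers. Walk through each order:
  - order 1 (Pen): customer_id=3 -> matches Zoe
  - order 2 (Keyboard): customer_id=NULL, no match -> dropped
  - order 3 (Printer): customer_id=4 -> matches Helen
  - order 4 (Phone): customer_id=3 -> matches Zoe
  - order 5 (Laptop): customer_id=5 -> matches Alice
  - order 6 (Router): customer_id=3 -> matches Zoe
So 1 of 6 rows is dropped.

SQL:
SELECT a.product, b.name AS customer
FROM orders a
INNER JOIN customers b ON a.customer_id = b.id

Result:
product | customer
--------+---------
Pen     | Zoe     
Printer | Helen   
Phone   | Zoe     
Laptop  | Alice   
Router  | Zoe     


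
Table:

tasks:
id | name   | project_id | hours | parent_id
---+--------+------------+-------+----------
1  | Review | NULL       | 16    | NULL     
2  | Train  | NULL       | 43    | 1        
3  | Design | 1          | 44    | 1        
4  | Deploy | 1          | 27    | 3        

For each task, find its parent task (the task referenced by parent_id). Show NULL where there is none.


This is a self-join: tasks is joined to a second copy of itself, matching each row's parent_id to another row's id. Use LEFT JOIN so rows with parent_id=NULL are kept.
  - task 1 (Review): parent_id=NULL -> NULL
  - task 2 (Train): parent_id=1 -> Review
  - task 3 (Design): parent_id=1 -> Review
  - task 4 (Deploy): parent_id=3 -> Design

SQL:
SELECT a.name AS item, b.name AS parent
FROM tasks a
LEFT JOIN tasks b ON a.parent_id = b.id

Result:
item   | parent
-------+-------
Review | NULL  
Train  | Review
Design | Review
Deploy | Design


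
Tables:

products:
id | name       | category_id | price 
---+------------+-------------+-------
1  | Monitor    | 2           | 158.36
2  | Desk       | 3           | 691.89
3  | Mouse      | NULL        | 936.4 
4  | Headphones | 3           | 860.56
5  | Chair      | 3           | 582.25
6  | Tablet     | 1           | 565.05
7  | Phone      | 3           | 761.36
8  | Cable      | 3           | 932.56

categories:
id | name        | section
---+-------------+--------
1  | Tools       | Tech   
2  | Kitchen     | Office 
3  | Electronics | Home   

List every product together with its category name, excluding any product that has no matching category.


INNER JOIN keeps only products rows whose category_id matches an id in categories. Walk through each product:
  - product 1 (Monitor): category_id=2 -> matches Kitchen
  - product 2 (Desk): category_id=3 -> matches Electronics
  - product 3 (Mouse): category_id=NULL, no match -> dropped
  - product 4 (Headphones): category_id=3 -> matches Electronics
  - product 5 (Chair): category_id=3 -> matches Electronics
  - product 6 (Tablet): category_id=1 -> matches Tools
  - product 7 (Phone): category_id=3 -> matches Electronics
  - product 8 (Cable): category_id=3 -> matches Electronics
So 1 of 8 rows is dropped.

SQL:
SELECT a.name, b.name AS category
FROM products a
INNER JOIN categories b ON a.category_id = b.id

Result:
name       | category   
-----------+------------
Monitor    | Kitchen    
Desk       | Electronics
Headphones | Electronics
Chair      | Electronics
Tablet     | Tools      
Phone      | Electronics
Cable      | Electronics


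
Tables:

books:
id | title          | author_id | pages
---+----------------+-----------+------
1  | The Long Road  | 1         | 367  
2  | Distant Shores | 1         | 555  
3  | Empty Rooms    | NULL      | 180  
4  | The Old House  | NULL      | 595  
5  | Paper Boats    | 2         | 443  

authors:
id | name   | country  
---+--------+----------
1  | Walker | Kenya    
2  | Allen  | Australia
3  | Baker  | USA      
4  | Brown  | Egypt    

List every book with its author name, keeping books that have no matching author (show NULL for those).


LEFT JOIN keeps every row from books (the left table); where author_id has no match in authors, the author columns become NULL. Walk through each book:
  - book 1 (The Long Road): author_id=1 -> matches Walker
  - book 2 (Distant Shores): author_id=1 -> matches Walker
  - book 3 (Empty Rooms): author_id=NULL, no match -> kept with NULL
  - book 4 (The Old House): author_id=NULL, no match -> kept with NULL
  - book 5 (Paper Boats): author_id=2 -> matches Allen
All 5 rows appear; 2 have NULL author.

SQL:
SELECT a.title, b.name AS author
FROM books a
LEFT JOIN authors b ON a.author_id = b.id

Result:
title          | author
---------------+-------
The Long Road  | Walker
Distant Shores | Walker
Empty Rooms    | NULL  
The Old House  | NULL  
Paper Boats    | Allen 


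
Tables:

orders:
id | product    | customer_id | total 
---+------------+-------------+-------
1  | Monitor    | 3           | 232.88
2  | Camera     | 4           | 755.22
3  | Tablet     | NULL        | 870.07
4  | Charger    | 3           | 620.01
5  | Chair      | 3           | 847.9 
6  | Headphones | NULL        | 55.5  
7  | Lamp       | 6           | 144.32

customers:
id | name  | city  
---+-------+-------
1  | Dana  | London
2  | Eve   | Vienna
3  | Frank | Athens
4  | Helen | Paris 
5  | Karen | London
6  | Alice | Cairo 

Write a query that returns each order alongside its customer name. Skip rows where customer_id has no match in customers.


INNER JOIN keeps only orders rows whose customer_id matches an id in customers. Walk through each order:
  - order 1 (Monitor): customer_id=3 -> matches Frank
  - order 2 (Camera): customer_id=4 -> matches Helen
  - order 3 (Tablet): customer_id=NULL, no match -> dropped
  - order 4 (Charger): customer_id=3 -> matches Frank
  - order 5 (Chair): customer_id=3 -> matches Frank
  - order 6 (Headphones): customer_id=NULL, no match -> dropped
  - order 7 (Lamp): customer_id=6 -> matches Alice
So 2 of 7 rows are dropped.

SQL:
SELECT a.product, b.name AS customer
FROM orders a
INNER JOIN customers b ON a.customer_id = b.id

Result:
product | customer
--------+---------
Monitor | Frank   
Camera  | Helen   
Charger | Frank   
Chair   | Frank   
Lamp    | Alice   


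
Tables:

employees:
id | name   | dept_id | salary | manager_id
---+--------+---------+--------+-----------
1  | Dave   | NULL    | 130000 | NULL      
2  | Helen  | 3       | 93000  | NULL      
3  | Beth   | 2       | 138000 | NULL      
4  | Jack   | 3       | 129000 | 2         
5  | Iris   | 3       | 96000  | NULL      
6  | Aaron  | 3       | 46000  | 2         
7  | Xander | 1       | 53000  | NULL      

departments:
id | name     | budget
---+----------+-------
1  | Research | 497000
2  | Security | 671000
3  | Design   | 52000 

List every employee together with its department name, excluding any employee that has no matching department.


INNER JOIN keeps only employees rows whose dept_id matches an id in departments. Walk through each employee:
  - employee 1 (Dave): dept_id=NULL, no match -> dropped
  - employee 2 (Helen): dept_id=3 -> matches Design
  - employee 3 (Beth): dept_id=2 -> matches Security
  - employee 4 (Jack): dept_id=3 -> matches Design
  - employee 5 (Iris): dept_id=3 -> matches Design
  - employee 6 (Aaron): dept_id=3 -> matches Design
  - employee 7 (Xander): dept_id=1 -> matches Research
So 1 of 7 rows is dropped.

SQL:
SELECT a.name, b.name AS department
FROM employees a
INNER JOIN departments b ON a.dept_id = b.id

Result:
name   | department
-------+-----------
Helen  | Design    
Beth   | Security  
Jack   | Design    
Iris   | Design    
Aaron  | Design    
Xander | Research  


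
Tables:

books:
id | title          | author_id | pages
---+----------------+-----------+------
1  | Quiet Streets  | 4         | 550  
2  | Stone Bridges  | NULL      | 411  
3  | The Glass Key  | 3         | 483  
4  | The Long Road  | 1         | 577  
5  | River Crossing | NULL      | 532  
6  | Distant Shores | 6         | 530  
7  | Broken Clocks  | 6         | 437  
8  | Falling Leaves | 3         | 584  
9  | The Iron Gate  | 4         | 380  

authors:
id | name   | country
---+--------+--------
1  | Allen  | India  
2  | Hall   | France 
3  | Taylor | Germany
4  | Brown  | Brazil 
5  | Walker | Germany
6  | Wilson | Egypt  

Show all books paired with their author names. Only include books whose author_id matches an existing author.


INNER JOIN keeps only books rows whose author_id matches an id in authors. Walk through each book:
  - book 1 (Quiet Streets): author_id=4 -> matches Brown
  - book 2 (Stone Bridges): author_id=NULL, no match -> dropped
  - book 3 (The Glass Key): author_id=3 -> matches Taylor
  - book 4 (The Long Road): author_id=1 -> matches Allen
  - book 5 (River Crossing): author_id=NULL, no match -> dropped
  - book 6 (Distant Shores): author_id=6 -> matches Wilson
  - book 7 (Broken Clocks): author_id=6 -> matches Wilson
  - book 8 (Falling Leaves): author_id=3 -> matches Taylor
  - book 9 (The Iron Gate): author_id=4 -> matches Brown
So 2 of 9 rows are dropped.

SQL:
SELECT a.title, b.name AS author
FROM books a
INNER JOIN authors b ON a.author_id = b.id

Result:
title          | author
---------------+-------
Quiet Streets  | Brown 
The Glass Key  | Taylor
The Long Road  | Allen 
Distant Shores | Wilson
Broken Clocks  | Wilson
Falling Leaves | Taylor
The Iron Gate  | Brown 


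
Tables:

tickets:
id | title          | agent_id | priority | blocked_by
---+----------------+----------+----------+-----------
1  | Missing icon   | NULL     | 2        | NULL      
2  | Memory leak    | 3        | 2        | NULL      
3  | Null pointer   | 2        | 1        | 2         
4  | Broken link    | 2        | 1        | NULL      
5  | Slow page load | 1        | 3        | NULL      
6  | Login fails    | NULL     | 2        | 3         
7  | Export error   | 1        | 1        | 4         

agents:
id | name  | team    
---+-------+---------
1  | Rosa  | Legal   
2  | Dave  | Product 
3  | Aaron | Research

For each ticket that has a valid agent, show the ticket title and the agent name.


INNER JOIN keeps only tickets rows whose agent_id matches an id in agents. Walk through each ticket:
  - ticket 1 (Missing icon): agent_id=NULL, no match -> dropped
  - ticket 2 (Memory leak): agent_id=3 -> matches Aaron
  - ticket 3 (Null pointer): agent_id=2 -> matches Dave
  - ticket 4 (Broken link): agent_id=2 -> matches Dave
  - ticket 5 (Slow page load): agent_id=1 -> matches Rosa
  - ticket 6 (Login fails): agent_id=NULL, no match -> dropped
  - ticket 7 (Export error): agent_id=1 -> matches Rosa
So 2 of 7 rows are dropped.

SQL:
SELECT a.title, b.name AS agent
FROM tickets a
INNER JOIN agents b ON a.agent_id = b.id

Result:
title          | agent
---------------+------
Memory leak    | Aaron
Null pointer   | Dave 
Broken link    | Dave 
Slow page load | Rosa 
Export error   | Rosa 


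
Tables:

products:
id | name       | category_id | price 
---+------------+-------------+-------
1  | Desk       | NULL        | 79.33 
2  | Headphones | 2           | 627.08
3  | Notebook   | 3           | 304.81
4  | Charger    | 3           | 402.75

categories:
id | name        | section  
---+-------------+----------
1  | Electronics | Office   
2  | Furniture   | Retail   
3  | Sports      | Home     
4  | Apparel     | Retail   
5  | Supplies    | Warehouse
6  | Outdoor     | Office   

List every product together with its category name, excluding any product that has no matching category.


INNER JOIN keeps only products rows whose category_id matches an id in categories. Walk through each product:
  - product 1 (Desk): category_id=NULL, no match -> dropped
  - product 2 (Headphones): category_id=2 -> matches Furniture
  - product 3 (Notebook): category_id=3 -> matches Sports
  - product 4 (Charger): category_id=3 -> matches Sports
So 1 of 4 rows is dropped.

SQL:
SELECT a.name, b.name AS category
FROM products a
INNER JOIN categories b ON a.category_id = b.id

Result:
name       | category 
-----------+----------
Headphones | Furniture
Notebook   | Sports   
Charger    | Sports   


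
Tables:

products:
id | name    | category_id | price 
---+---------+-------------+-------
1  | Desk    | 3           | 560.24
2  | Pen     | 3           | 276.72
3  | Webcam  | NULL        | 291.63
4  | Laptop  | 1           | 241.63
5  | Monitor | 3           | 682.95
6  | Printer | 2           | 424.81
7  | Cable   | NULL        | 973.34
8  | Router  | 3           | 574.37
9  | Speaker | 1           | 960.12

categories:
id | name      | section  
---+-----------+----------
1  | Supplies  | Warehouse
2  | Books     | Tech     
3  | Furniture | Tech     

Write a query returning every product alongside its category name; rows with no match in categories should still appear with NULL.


LEFT JOIN keeps every row from products (the left table); where category_id has no match in categories, the category columns become NULL. Walk through each product:
  - product 1 (Desk): category_id=3 -> matches Furniture
  - product 2 (Pen): category_id=3 -> matches Furniture
  - product 3 (Webcam): category_id=NULL, no match -> kept with NULL
  - product 4 (Laptop): category_id=1 -> matches Supplies
  - product 5 (Monitor): category_id=3 -> matches Furniture
  - product 6 (Printer): category_id=2 -> matches Books
  - product 7 (Cable): category_id=NULL, no match -> kept with NULL
  - product 8 (Router): category_id=3 -> matches Furniture
  - product 9 (Speaker): category_id=1 -> matches Supplies
All 9 rows appear; 2 have NULL category.

SQL:
SELECT a.name, b.name AS category
FROM products a
LEFT JOIN categories b ON a.category_id = b.id

Result:
name    | category 
--------+----------
Desk    | Furniture
Pen     | Furniture
Webcam  | NULL     
Laptop  | Supplies 
Monitor | Furniture
Printer | Books    
Cable   | NULL     
Router  | Furniture
Speaker | Supplies 


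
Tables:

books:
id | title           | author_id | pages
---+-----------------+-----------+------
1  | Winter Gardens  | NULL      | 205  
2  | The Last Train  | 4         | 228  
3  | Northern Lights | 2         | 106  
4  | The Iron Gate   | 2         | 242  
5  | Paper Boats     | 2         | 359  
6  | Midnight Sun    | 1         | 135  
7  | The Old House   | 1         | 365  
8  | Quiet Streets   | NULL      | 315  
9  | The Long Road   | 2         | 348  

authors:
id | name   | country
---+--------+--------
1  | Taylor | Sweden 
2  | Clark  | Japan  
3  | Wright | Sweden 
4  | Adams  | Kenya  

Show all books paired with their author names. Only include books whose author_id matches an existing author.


INNER JOIN keeps only books rows whose author_id matches an id in authors. Walk through each book:
  - book 1 (Winter Gardens): author_id=NULL, no match -> dropped
  - book 2 (The Last Train): author_id=4 -> matches Adams
  - book 3 (Northern Lights): author_id=2 -> matches Clark
  - book 4 (The Iron Gate): author_id=2 -> matches Clark
  - book 5 (Paper Boats): author_id=2 -> matches Clark
  - book 6 (Midnight Sun): author_id=1 -> matches Taylor
  - book 7 (The Old House): author_id=1 -> matches Taylor
  - book 8 (Quiet Streets): author_id=NULL, no match -> dropped
  - book 9 (The Long Road): author_id=2 -> matches Clark
So 2 of 9 rows are dropped.

SQL:
SELECT a.title, b.name AS author
FROM books a
INNER JOIN authors b ON a.author_id = b.id

Result:
title           | author
----------------+-------
The Last Train  | Adams 
Northern Lights | Clark 
The Iron Gate   | Clark 
Paper Boats     | Clark 
Midnight Sun    | Taylor
The Old House   | Taylor
The Long Road   | Clark 


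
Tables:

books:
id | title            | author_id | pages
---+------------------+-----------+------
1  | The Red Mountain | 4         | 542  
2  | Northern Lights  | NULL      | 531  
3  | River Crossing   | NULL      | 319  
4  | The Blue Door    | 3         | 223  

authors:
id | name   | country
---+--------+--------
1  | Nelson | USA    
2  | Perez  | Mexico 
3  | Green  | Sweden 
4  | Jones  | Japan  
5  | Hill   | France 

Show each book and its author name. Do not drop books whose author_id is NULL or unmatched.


LEFT JOIN keeps every row from books (the left table); where author_id has no match in authors, the author columns become NULL. Walk through each book:
  - book 1 (The Red Mountain): author_id=4 -> matches Jones
  - book 2 (Northern Lights): author_id=NULL, no match -> kept with NULL
  - book 3 (River Crossing): author_id=NULL, no match -> kept with NULL
  - book 4 (The Blue Door): author_id=3 -> matches Green
All 4 rows appear; 2 have NULL author.

SQL:
SELECT a.title, b.name AS author
FROM books a
LEFT JOIN authors b ON a.author_id = b.id

Result:
title            | author
-----------------+-------
The Red Mountain | Jones 
Northern Lights  | NULL  
River Crossing   | NULL  
The Blue Door    | Green 
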